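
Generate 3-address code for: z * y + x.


Break into single-operator statements:
t1 = z * y
t2 = t1 + x


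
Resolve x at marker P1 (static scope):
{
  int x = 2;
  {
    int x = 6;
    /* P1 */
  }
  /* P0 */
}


x declared in the same block as P1
x = 6


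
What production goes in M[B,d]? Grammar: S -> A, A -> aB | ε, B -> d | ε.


For [B, d]: 'd' ∈ FIRST(d)
Entry: B -> d


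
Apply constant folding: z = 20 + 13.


20 + 13 = 33 at compile time
Optimized: z = 33


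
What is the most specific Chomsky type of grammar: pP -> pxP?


LHS has context (more than one symbol) and |LHS| ≤ |RHS|
Classification: Type 1 (Context-Sensitive)


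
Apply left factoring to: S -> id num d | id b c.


Common prefix: 'id'
Factored: S -> id S', S' -> num d | b c


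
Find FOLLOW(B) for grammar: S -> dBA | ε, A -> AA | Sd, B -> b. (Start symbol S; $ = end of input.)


$ ∈ FOLLOW(S). For each A -> αBβ: add FIRST(β)\{ε} to FOLLOW(B); if β nullable, add FOLLOW(A).
FOLLOW(B) = {d}


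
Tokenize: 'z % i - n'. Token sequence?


Scan left to right, longest-match per lexeme
Tokens: ID(z), OP(%), ID(i), OP(-), ID(n)


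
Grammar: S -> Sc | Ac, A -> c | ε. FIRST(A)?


Per alternative of A: FIRST(c) = {c}; FIRST(ε) = {ε}
FIRST(A) = {c, ε}


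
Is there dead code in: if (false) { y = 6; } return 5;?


condition is constant false, so the whole block is unreachable
Dead: 'if (false) { y = 6; }'


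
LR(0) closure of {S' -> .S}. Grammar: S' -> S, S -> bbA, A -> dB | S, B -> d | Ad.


Start: S' -> .S
For each item with dot before a nonterminal B, add B -> .γ for every B-production
Closure: [S' -> .S, S -> .bbA]


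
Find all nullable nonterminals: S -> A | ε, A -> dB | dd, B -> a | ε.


A nonterminal is nullable iff some alternative derives ε (directly, or every symbol in it is nullable)
Nullable: {B, S}


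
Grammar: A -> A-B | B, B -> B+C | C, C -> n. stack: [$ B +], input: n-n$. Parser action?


no handle; shift 'n'
Action: shift


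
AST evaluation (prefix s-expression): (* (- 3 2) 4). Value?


Evaluate inner: (- 3 2) = 1
Evaluate root: (* 1 4) = 4
Result: 4


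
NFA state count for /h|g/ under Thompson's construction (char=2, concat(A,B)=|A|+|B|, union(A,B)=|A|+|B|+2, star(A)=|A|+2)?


Syntax tree has 2 char leaf(s), 1 union(s), 0 star(s)
chars contribute 2×2 = 4; each union adds +2; each star adds +2
Total: 4 + 2 + 0 = 6 states


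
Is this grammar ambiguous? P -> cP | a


right-linear, alternatives start with distinct terminals 'c' vs 'a': unique leftmost derivation
Unambiguous


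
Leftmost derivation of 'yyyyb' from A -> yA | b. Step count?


Derivation: A => yA => yyA => yyyA => yyyyA => yyyyb
Steps: 5


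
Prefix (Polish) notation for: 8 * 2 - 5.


left-to-right (same/higher precedence on left): tree is (- (* 8 2) 5)
Prefix: - * 8 2 5


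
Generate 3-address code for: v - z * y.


Break into single-operator statements:
t1 = z * y
t2 = v - t1


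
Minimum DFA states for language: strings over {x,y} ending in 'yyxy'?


Track the longest suffix of input matching a prefix of 'yyxy': 5 classes (prefixes of length 0..4)
Minimal DFA: 5 states


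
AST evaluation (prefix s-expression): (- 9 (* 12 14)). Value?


Evaluate inner: (* 12 14) = 168
Evaluate root: (- 9 168) = -159
Result: -159


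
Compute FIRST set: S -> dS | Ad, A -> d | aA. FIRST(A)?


Per alternative of A: FIRST(d) = {d}; FIRST(aA) = {a}
FIRST(A) = {a, d}


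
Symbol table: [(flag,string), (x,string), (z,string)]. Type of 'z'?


Lookup 'z' → type string


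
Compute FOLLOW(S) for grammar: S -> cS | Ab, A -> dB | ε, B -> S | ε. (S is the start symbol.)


$ ∈ FOLLOW(S). For each A -> αBβ: add FIRST(β)\{ε} to FOLLOW(B); if β nullable, add FOLLOW(A).
FOLLOW(S) = {$, b}


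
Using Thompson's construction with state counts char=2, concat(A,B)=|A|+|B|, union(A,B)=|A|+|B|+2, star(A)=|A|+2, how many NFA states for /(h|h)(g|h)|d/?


Syntax tree has 5 char leaf(s), 3 union(s), 0 star(s)
chars contribute 5×2 = 10; each union adds +2; each star adds +2
Total: 10 + 6 + 0 = 16 states


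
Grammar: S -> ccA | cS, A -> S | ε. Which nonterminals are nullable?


A nonterminal is nullable iff some alternative derives ε (directly, or every symbol in it is nullable)
Nullable: {A}


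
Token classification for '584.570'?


Pattern: digits with a decimal point
Type: FLOAT_LITERAL


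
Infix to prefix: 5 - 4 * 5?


'*' binds tighter: tree is (- 5 (* 4 5))
Prefix: - 5 * 4 5


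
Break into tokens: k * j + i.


Scan left to right, longest-match per lexeme
Tokens: ID(k), OP(*), ID(j), OP(+), ID(i)


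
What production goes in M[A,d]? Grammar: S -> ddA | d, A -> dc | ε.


For [A, d]: 'd' ∈ FIRST(dc)
Entry: A -> dc


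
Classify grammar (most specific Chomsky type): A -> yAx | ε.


Single nonterminal LHS, but y^n x^n is not regular
Classification: Type 2 (Context-Free)


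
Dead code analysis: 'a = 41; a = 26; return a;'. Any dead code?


first assignment to a is overwritten before any read
Dead: 'a = 41'


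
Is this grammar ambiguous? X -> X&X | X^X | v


'v&v^v' has two parse trees (no precedence encoded between & and ^)
Ambiguous


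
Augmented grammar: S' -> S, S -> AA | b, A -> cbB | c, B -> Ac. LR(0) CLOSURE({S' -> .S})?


Start: S' -> .S
For each item with dot before a nonterminal B, add B -> .γ for every B-production
Closure: [S' -> .S, S -> .AA, S -> .b, A -> .cbB, A -> .c]


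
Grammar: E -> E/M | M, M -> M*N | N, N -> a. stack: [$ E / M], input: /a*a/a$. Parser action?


handle 'E/M' on top; lookahead ∈ FOLLOW(E) = {/, $}
Action: reduce (E -> E/M)


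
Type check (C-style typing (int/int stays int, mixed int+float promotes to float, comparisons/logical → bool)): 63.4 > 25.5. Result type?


Operand types: float > float
Rule: comparison yields bool
Result type: bool


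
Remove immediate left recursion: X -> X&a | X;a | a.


Left-recursive alternatives: X&a, X;a; non-recursive: a
Introduce X': X -> aX', X' -> &aX' | ;aX' | ε


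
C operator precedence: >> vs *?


'*' is multiplicative (level 10); '>>' is shift (level 8)
Higher level binds tighter
'*' has higher precedence than '>>'


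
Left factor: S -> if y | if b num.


Common prefix: 'if'
Factored: S -> if S', S' -> y | b num


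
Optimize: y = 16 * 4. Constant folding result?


16 * 4 = 64 at compile time
Optimized: y = 64


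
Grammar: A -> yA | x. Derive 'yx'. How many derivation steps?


Derivation: A => yA => yx
Steps: 2


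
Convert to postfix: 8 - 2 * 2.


* has higher precedence, evaluate 2*2 first
Postfix: 8 2 2 * -


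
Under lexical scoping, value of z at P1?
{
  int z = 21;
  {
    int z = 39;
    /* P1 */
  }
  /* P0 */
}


z declared in the same block as P1
z = 39


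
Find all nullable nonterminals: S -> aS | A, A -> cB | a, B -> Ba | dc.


A nonterminal is nullable iff some alternative derives ε (directly, or every symbol in it is nullable)
Nullable: {}


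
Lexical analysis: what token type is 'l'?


Pattern: letter/underscore followed by alphanumerics, not a keyword
Type: IDENTIFIER


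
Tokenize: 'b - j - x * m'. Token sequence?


Scan left to right, longest-match per lexeme
Tokens: ID(b), OP(-), ID(j), OP(-), ID(x), OP(*), ID(m)


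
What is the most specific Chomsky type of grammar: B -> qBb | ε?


Single nonterminal LHS, but q^n b^n is not regular
Classification: Type 2 (Context-Free)


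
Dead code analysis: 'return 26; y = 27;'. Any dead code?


statement follows a return and is unreachable
Dead: 'y = 27'


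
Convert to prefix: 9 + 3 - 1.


left-to-right (same/higher precedence on left): tree is (- (+ 9 3) 1)
Prefix: - + 9 3 1


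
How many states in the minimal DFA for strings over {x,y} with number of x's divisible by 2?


Track (count of x) mod 2: states 0..1, accept at 0
Minimal DFA: 2 states


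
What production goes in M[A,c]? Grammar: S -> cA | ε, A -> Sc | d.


For [A, c]: 'c' ∈ FIRST(Sc)
Entry: A -> Sc


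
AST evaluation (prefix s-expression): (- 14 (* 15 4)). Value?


Evaluate inner: (* 15 4) = 60
Evaluate root: (- 14 60) = -46
Result: -46


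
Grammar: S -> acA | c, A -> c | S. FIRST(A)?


Per alternative of A: FIRST(c) = {c}; FIRST(S) = {a, c}
FIRST(A) = {a, c}


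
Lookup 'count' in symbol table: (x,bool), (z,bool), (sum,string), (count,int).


Lookup 'count' → type int


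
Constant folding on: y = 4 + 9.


4 + 9 = 13 at compile time
Optimized: y = 13


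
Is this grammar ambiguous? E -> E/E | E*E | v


'v/v*v' has two parse trees (no precedence encoded between / and *)
Ambiguous


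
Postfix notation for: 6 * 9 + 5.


Left to right (same or higher precedence on left)
Postfix: 6 9 * 5 +


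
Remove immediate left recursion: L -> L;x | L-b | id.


Left-recursive alternatives: L;x, L-b; non-recursive: id
Introduce L': L -> idL', L' -> ;xL' | -bL' | ε


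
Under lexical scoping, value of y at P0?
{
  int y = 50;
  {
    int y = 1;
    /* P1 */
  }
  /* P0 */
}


y declared in the same block as P0
y = 50


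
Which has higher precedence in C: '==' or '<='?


'<=' is relational (level 7); '==' is equality (level 6)
Higher level binds tighter
'<=' has higher precedence than '=='


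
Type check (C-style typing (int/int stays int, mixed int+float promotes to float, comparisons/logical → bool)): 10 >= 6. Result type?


Operand types: int >= int
Rule: comparison yields bool
Result type: bool


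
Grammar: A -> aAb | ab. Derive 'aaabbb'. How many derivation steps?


Derivation: A => aAb => aaAbb => aaabbb
Steps: 3


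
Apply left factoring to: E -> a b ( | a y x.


Common prefix: 'a'
Factored: E -> a E', E' -> b ( | y x


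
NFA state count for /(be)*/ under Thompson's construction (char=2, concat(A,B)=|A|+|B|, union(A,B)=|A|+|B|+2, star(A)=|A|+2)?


Syntax tree has 2 char leaf(s), 0 union(s), 1 star(s)
chars contribute 2×2 = 4; each union adds +2; each star adds +2
Total: 4 + 0 + 2 = 6 states


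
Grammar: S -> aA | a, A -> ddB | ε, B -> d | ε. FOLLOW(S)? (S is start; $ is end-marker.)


$ ∈ FOLLOW(S). For each A -> αBβ: add FIRST(β)\{ε} to FOLLOW(B); if β nullable, add FOLLOW(A).
FOLLOW(S) = {$}


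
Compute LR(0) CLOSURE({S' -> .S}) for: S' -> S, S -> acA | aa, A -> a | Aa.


Start: S' -> .S
For each item with dot before a nonterminal B, add B -> .γ for every B-production
Closure: [S' -> .S, S -> .acA, S -> .aa]


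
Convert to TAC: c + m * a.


Break into single-operator statements:
t1 = m * a
t2 = c + t1


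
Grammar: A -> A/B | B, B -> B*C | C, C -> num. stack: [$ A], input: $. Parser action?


start symbol A on stack, input exhausted
Action: accept


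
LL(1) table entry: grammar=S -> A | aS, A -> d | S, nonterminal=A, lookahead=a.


For [A, a]: 'a' ∈ FIRST(S)
Entry: A -> S


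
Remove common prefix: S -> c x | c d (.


Common prefix: 'c'
Factored: S -> c S', S' -> x | d (


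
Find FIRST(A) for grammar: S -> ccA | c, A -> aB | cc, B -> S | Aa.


Per alternative of A: FIRST(aB) = {a}; FIRST(cc) = {c}
FIRST(A) = {a, c}


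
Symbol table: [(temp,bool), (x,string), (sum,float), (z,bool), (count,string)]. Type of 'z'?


Lookup 'z' → type bool


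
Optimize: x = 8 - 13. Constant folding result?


8 - 13 = -5 at compile time
Optimized: x = -5


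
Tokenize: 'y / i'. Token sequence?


Scan left to right, longest-match per lexeme
Tokens: ID(y), OP(/), ID(i)


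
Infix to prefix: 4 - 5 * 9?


'*' binds tighter: tree is (- 4 (* 5 9))
Prefix: - 4 * 5 9


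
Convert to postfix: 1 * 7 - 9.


Left to right (same or higher precedence on left)
Postfix: 1 7 * 9 -


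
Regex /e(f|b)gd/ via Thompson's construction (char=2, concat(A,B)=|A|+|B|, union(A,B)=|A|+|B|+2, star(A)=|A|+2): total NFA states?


Syntax tree has 5 char leaf(s), 1 union(s), 0 star(s)
chars contribute 5×2 = 10; each union adds +2; each star adds +2
Total: 10 + 2 + 0 = 12 states


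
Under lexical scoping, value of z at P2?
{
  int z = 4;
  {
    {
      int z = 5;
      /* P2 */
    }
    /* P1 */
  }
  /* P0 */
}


z declared in the same block as P2
z = 5


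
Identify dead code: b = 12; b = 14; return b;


first assignment to b is overwritten before any read
Dead: 'b = 12'


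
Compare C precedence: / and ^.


'/' is multiplicative (level 10); '^' is bitwise XOR (level 4)
Higher level binds tighter
'/' has higher precedence than '^'


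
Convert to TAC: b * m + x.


Break into single-operator statements:
t1 = b * m
t2 = t1 + x


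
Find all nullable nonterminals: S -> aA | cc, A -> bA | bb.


A nonterminal is nullable iff some alternative derives ε (directly, or every symbol in it is nullable)
Nullable: {}


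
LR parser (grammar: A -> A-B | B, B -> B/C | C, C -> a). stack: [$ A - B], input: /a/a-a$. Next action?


'/' can extend B; shift to build B -> B/C
Action: shift


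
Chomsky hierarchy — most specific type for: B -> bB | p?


Right-linear: every RHS is a terminal or a terminal followed by one nonterminal
Classification: Type 3 (Regular)


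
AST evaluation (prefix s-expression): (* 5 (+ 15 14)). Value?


Evaluate inner: (+ 15 14) = 29
Evaluate root: (* 5 29) = 145
Result: 145


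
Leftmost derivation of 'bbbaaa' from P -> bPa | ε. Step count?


Derivation: P => bPa => bbPaa => bbbPaaa => bbbaaa
Steps: 4


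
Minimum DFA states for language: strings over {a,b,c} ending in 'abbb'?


Track the longest suffix of input matching a prefix of 'abbb': 5 classes (prefixes of length 0..4)
Minimal DFA: 5 states


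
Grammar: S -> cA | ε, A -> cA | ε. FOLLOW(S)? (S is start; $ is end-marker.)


$ ∈ FOLLOW(S). For each A -> αBβ: add FIRST(β)\{ε} to FOLLOW(B); if β nullable, add FOLLOW(A).
FOLLOW(S) = {$}


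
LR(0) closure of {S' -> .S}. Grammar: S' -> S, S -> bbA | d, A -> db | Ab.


Start: S' -> .S
For each item with dot before a nonterminal B, add B -> .γ for every B-production
Closure: [S' -> .S, S -> .bbA, S -> .d]


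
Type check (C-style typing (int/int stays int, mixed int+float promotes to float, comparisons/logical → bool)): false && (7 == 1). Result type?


Operand types: bool && bool
Rule: logical operators take bool operands and yield bool
Result type: bool


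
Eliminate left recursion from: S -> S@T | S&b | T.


Left-recursive alternatives: S@T, S&b; non-recursive: T
Introduce S': S -> TS', S' -> @TS' | &bS' | ε


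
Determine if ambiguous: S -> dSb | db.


balanced d^n…b^n: each string has a unique parse
Unambiguous


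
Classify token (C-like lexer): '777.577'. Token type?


Pattern: digits with a decimal point
Type: FLOAT_LITERAL


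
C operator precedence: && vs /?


'/' is multiplicative (level 10); '&&' is logical AND (level 2)
Higher level binds tighter
'/' has higher precedence than '&&'


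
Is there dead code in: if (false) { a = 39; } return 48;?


condition is constant false, so the whole block is unreachable
Dead: 'if (false) { a = 39; }'


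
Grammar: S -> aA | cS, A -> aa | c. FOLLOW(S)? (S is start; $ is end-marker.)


$ ∈ FOLLOW(S). For each A -> αBβ: add FIRST(β)\{ε} to FOLLOW(B); if β nullable, add FOLLOW(A).
FOLLOW(S) = {$}


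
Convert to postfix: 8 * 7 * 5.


Left to right (same or higher precedence on left)
Postfix: 8 7 * 5 *


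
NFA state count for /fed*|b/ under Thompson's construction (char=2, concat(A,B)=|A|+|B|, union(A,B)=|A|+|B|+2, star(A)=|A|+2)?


Syntax tree has 4 char leaf(s), 1 union(s), 1 star(s)
chars contribute 4×2 = 8; each union adds +2; each star adds +2
Total: 8 + 2 + 2 = 12 states


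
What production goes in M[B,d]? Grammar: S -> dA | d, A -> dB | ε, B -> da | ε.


For [B, d]: 'd' ∈ FIRST(da)
Entry: B -> da


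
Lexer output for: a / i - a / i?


Scan left to right, longest-match per lexeme
Tokens: ID(a), OP(/), ID(i), OP(-), ID(a), OP(/), ID(i)


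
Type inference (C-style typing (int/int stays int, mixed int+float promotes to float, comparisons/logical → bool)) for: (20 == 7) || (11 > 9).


Operand types: bool || bool
Rule: logical operators take bool operands and yield bool
Result type: bool


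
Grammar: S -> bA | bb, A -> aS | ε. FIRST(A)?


Per alternative of A: FIRST(aS) = {a}; FIRST(ε) = {ε}
FIRST(A) = {a, ε}


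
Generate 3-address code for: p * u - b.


Break into single-operator statements:
t1 = p * u
t2 = t1 - b


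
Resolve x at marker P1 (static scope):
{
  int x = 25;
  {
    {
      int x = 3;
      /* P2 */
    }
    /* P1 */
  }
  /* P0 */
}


P1's block does not declare x; resolves to the enclosing declaration at depth 0
x = 25


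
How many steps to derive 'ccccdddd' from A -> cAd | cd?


Derivation: A => cAd => ccAdd => cccAddd => ccccdddd
Steps: 4


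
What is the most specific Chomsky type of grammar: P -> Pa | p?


Left-linear: every RHS is a terminal or one nonterminal followed by a terminal
Classification: Type 3 (Regular)


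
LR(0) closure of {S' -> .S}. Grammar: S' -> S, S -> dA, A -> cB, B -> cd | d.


Start: S' -> .S
For each item with dot before a nonterminal B, add B -> .γ for every B-production
Closure: [S' -> .S, S -> .dA]


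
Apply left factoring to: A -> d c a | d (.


Common prefix: 'd'
Factored: A -> d A', A' -> c a | (


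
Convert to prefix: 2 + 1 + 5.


left-to-right (same/higher precedence on left): tree is (+ (+ 2 1) 5)
Prefix: + + 2 1 5


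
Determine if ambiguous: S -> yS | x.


right-linear, alternatives start with distinct terminals 'y' vs 'x': unique leftmost derivation
Unambiguous


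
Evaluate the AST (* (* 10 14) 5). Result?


Evaluate inner: (* 10 14) = 140
Evaluate root: (* 140 5) = 700
Result: 700


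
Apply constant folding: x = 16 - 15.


16 - 15 = 1 at compile time
Optimized: x = 1


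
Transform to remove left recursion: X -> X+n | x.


Left-recursive alternatives: X+n; non-recursive: x
Introduce X': X -> xX', X' -> +nX' | ε


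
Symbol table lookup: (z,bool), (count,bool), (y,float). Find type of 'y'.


Lookup 'y' → type float


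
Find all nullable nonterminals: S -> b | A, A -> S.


A nonterminal is nullable iff some alternative derives ε (directly, or every symbol in it is nullable)
Nullable: {}


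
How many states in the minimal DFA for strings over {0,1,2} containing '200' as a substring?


KMP-style automaton: 3 progress states + 1 absorbing accept = 4
Minimal DFA: 4 states


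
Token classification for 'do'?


Pattern: reserved word
Type: KEYWORD


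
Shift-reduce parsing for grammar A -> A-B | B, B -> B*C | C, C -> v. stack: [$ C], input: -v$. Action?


'C' (not preceded by B*) is the handle for B -> C
Action: reduce (B -> C)


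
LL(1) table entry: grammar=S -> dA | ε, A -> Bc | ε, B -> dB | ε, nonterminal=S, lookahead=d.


For [S, d]: 'd' ∈ FIRST(dA)
Entry: S -> dA


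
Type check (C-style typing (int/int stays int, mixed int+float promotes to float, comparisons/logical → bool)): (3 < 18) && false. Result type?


Operand types: bool && bool
Rule: logical operators take bool operands and yield bool
Result type: bool


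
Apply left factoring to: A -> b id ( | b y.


Common prefix: 'b'
Factored: A -> b A', A' -> id ( | y


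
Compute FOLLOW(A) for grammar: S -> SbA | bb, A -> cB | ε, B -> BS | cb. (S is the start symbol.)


$ ∈ FOLLOW(S). For each A -> αBβ: add FIRST(β)\{ε} to FOLLOW(B); if β nullable, add FOLLOW(A).
FOLLOW(A) = {$, b}


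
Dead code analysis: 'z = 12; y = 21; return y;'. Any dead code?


z is assigned but never read
Dead: 'z = 12'


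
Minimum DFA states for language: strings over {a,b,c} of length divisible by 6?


Track length mod 6: states 0..5, accept at 0
Minimal DFA: 6 states


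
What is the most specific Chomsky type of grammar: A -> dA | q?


Right-linear: every RHS is a terminal or a terminal followed by one nonterminal
Classification: Type 3 (Regular)


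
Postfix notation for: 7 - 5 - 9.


Left to right (same or higher precedence on left)
Postfix: 7 5 - 9 -


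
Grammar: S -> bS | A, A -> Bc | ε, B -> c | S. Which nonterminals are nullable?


A nonterminal is nullable iff some alternative derives ε (directly, or every symbol in it is nullable)
Nullable: {A, B, S}


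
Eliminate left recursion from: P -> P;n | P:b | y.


Left-recursive alternatives: P;n, P:b; non-recursive: y
Introduce P': P -> yP', P' -> ;nP' | :bP' | ε


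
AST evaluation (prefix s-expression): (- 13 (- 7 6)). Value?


Evaluate inner: (- 7 6) = 1
Evaluate root: (- 13 1) = 12
Result: 12


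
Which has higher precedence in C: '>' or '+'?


'+' is additive (level 9); '>' is relational (level 7)
Higher level binds tighter
'+' has higher precedence than '>'


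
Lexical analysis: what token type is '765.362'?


Pattern: digits with a decimal point
Type: FLOAT_LITERAL


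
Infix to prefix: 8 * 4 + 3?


left-to-right (same/higher precedence on left): tree is (+ (* 8 4) 3)
Prefix: + * 8 4 3


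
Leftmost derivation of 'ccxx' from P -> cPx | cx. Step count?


Derivation: P => cPx => ccxx
Steps: 2


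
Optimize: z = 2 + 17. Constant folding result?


2 + 17 = 19 at compile time
Optimized: z = 19


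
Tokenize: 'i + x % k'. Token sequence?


Scan left to right, longest-match per lexeme
Tokens: ID(i), OP(+), ID(x), OP(%), ID(k)


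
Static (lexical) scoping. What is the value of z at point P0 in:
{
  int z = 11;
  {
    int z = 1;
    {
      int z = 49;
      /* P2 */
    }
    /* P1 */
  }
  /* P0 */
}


z declared in the same block as P0
z = 11


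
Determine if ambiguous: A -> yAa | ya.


balanced y^n…a^n: each string has a unique parse
Unambiguous


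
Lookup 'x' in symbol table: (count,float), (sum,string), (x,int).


Lookup 'x' → type int


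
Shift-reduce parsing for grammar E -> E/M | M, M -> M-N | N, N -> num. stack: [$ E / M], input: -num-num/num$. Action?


'-' can extend M; shift to build M -> M-N
Action: shift


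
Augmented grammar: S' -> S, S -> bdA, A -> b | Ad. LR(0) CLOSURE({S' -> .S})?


Start: S' -> .S
For each item with dot before a nonterminal B, add B -> .γ for every B-production
Closure: [S' -> .S, S -> .bdA]


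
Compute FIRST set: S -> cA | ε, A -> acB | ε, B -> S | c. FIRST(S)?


Per alternative of S: FIRST(cA) = {c}; FIRST(ε) = {ε}
FIRST(S) = {c, ε}


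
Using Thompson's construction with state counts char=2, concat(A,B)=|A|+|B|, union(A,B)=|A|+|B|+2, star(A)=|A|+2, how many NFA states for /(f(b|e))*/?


Syntax tree has 3 char leaf(s), 1 union(s), 1 star(s)
chars contribute 3×2 = 6; each union adds +2; each star adds +2
Total: 6 + 2 + 2 = 10 states


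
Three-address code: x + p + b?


Break into single-operator statements:
t1 = x + p
t2 = t1 + b


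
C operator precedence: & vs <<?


'<<' is shift (level 8); '&' is bitwise AND (level 5)
Higher level binds tighter
'<<' has higher precedence than '&'


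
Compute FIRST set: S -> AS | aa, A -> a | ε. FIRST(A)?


Per alternative of A: FIRST(a) = {a}; FIRST(ε) = {ε}
FIRST(A) = {a, ε}


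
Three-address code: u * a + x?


Break into single-operator statements:
t1 = u * a
t2 = t1 + x


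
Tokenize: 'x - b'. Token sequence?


Scan left to right, longest-match per lexeme
Tokens: ID(x), OP(-), ID(b)


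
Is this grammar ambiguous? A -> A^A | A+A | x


'x^x+x' has two parse trees (no precedence encoded between ^ and +)
Ambiguous


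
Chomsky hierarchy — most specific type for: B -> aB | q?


Right-linear: every RHS is a terminal or a terminal followed by one nonterminal
Classification: Type 3 (Regular)


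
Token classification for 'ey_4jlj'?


Pattern: letter/underscore followed by alphanumerics, not a keyword
Type: IDENTIFIER


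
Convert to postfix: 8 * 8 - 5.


Left to right (same or higher precedence on left)
Postfix: 8 8 * 5 -


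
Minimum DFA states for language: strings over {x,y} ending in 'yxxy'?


Track the longest suffix of input matching a prefix of 'yxxy': 5 classes (prefixes of length 0..4)
Minimal DFA: 5 states


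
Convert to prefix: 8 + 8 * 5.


'*' binds tighter: tree is (+ 8 (* 8 5))
Prefix: + 8 * 8 5


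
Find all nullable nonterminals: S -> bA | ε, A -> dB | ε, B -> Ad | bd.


A nonterminal is nullable iff some alternative derives ε (directly, or every symbol in it is nullable)
Nullable: {A, S}


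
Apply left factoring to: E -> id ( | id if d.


Common prefix: 'id'
Factored: E -> id E', E' -> ( | if d


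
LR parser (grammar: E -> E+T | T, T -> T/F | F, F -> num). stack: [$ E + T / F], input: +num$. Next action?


handle 'T/F' on top
Action: reduce (T -> T/F)


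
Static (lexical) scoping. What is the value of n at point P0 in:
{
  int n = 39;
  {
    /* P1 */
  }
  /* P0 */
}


n declared in the same block as P0
n = 39


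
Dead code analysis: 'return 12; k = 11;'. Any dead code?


statement follows a return and is unreachable
Dead: 'k = 11'


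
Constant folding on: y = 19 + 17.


19 + 17 = 36 at compile time
Optimized: y = 36


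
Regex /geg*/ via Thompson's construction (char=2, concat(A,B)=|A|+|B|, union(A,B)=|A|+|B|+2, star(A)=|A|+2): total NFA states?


Syntax tree has 3 char leaf(s), 0 union(s), 1 star(s)
chars contribute 3×2 = 6; each union adds +2; each star adds +2
Total: 6 + 0 + 2 = 8 states


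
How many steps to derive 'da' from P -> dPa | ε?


Derivation: P => dPa => da
Steps: 2


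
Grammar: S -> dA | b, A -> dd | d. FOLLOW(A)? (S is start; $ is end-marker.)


$ ∈ FOLLOW(S). For each A -> αBβ: add FIRST(β)\{ε} to FOLLOW(B); if β nullable, add FOLLOW(A).
FOLLOW(A) = {$}


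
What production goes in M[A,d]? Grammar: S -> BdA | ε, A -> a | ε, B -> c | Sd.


For [A, d]: ε is nullable and 'd' ∈ FOLLOW(A)
Entry: A -> ε


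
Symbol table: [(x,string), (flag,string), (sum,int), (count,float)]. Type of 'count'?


Lookup 'count' → type float


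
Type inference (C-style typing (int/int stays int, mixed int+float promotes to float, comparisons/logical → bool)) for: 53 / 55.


Operand types: int / int
Rule: mixed int/float promotes to float; int/int stays int
Result type: int


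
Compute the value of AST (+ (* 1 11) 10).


Evaluate inner: (* 1 11) = 11
Evaluate root: (+ 11 10) = 21
Result: 21


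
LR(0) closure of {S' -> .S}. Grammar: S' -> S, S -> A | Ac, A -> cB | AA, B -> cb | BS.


Start: S' -> .S
For each item with dot before a nonterminal B, add B -> .γ for every B-production
Closure: [S' -> .S, S -> .A, S -> .Ac, A -> .cB, A -> .AA]


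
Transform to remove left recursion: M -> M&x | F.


Left-recursive alternatives: M&x; non-recursive: F
Introduce M': M -> FM', M' -> &xM' | ε


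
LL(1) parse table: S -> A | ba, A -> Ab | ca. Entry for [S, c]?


For [S, c]: 'c' ∈ FIRST(A)
Entry: S -> A


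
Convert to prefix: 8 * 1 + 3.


left-to-right (same/higher precedence on left): tree is (+ (* 8 1) 3)
Prefix: + * 8 1 3


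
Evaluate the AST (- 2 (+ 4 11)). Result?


Evaluate inner: (+ 4 11) = 15
Evaluate root: (- 2 15) = -13
Result: -13


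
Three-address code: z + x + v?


Break into single-operator statements:
t1 = z + x
t2 = t1 + v


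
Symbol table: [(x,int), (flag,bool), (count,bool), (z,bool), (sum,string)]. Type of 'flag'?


Lookup 'flag' → type bool


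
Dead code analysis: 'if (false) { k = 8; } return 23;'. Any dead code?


condition is constant false, so the whole block is unreachable
Dead: 'if (false) { k = 8; }'


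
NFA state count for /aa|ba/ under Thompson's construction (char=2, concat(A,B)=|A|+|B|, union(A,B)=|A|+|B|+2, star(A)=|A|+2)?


Syntax tree has 4 char leaf(s), 1 union(s), 0 star(s)
chars contribute 4×2 = 8; each union adds +2; each star adds +2
Total: 8 + 2 + 0 = 10 states


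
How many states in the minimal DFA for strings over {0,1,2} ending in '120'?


Track the longest suffix of input matching a prefix of '120': 4 classes (prefixes of length 0..3)
Minimal DFA: 4 states


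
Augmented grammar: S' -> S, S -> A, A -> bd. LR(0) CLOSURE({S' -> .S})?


Start: S' -> .S
For each item with dot before a nonterminal B, add B -> .γ for every B-production
Closure: [S' -> .S, S -> .A, A -> .bd]


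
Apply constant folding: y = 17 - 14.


17 - 14 = 3 at compile time
Optimized: y = 3


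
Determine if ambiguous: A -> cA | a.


right-linear, alternatives start with distinct terminals 'c' vs 'a': unique leftmost derivation
Unambiguous


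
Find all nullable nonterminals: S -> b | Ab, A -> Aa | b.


A nonterminal is nullable iff some alternative derives ε (directly, or every symbol in it is nullable)
Nullable: {}


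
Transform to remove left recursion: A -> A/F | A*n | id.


Left-recursive alternatives: A/F, A*n; non-recursive: id
Introduce A': A -> idA', A' -> /FA' | *nA' | ε


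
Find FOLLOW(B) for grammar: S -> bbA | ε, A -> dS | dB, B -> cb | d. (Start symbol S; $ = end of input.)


$ ∈ FOLLOW(S). For each A -> αBβ: add FIRST(β)\{ε} to FOLLOW(B); if β nullable, add FOLLOW(A).
FOLLOW(B) = {$}


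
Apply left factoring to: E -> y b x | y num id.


Common prefix: 'y'
Factored: E -> y E', E' -> b x | num id


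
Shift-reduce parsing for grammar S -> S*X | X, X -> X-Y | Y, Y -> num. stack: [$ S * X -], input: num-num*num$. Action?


no handle; shift 'num'
Action: shift


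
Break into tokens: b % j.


Scan left to right, longest-match per lexeme
Tokens: ID(b), OP(%), ID(j)


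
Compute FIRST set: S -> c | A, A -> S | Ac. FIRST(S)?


Per alternative of S: FIRST(c) = {c}; FIRST(A) = {c}
FIRST(S) = {c}


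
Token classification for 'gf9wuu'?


Pattern: letter/underscore followed by alphanumerics, not a keyword
Type: IDENTIFIER


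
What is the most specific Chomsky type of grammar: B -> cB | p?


Right-linear: every RHS is a terminal or a terminal followed by one nonterminal
Classification: Type 3 (Regular)


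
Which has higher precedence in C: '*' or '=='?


'*' is multiplicative (level 10); '==' is equality (level 6)
Higher level binds tighter
'*' has higher precedence than '=='


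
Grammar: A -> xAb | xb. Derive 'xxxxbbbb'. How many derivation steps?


Derivation: A => xAb => xxAbb => xxxAbbb => xxxxbbbb
Steps: 4


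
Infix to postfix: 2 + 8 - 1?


Left to right (same or higher precedence on left)
Postfix: 2 8 + 1 -


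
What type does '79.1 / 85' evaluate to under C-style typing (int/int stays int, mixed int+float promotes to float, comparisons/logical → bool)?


Operand types: float / int
Rule: mixed int/float promotes to float; int/int stays int
Result type: float


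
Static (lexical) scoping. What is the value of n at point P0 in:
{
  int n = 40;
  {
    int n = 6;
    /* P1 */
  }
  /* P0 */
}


n declared in the same block as P0
n = 40


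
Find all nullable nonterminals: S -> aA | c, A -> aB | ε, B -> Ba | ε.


A nonterminal is nullable iff some alternative derives ε (directly, or every symbol in it is nullable)
Nullable: {A, B}


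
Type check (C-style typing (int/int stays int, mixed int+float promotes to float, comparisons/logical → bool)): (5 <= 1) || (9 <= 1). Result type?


Operand types: bool || bool
Rule: logical operators take bool operands and yield bool
Result type: bool


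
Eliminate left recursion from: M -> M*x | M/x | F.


Left-recursive alternatives: M*x, M/x; non-recursive: F
Introduce M': M -> FM', M' -> *xM' | /xM' | ε


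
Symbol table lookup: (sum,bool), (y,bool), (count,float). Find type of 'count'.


Lookup 'count' → type float


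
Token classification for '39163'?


Pattern: digits only
Type: INTEGER_LITERAL


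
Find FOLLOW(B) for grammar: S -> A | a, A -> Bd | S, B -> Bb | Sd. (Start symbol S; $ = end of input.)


$ ∈ FOLLOW(S). For each A -> αBβ: add FIRST(β)\{ε} to FOLLOW(B); if β nullable, add FOLLOW(A).
FOLLOW(B) = {b, d}


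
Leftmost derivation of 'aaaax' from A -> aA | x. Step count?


Derivation: A => aA => aaA => aaaA => aaaaA => aaaax
Steps: 5


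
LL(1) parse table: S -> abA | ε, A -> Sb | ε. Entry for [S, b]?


For [S, b]: ε is nullable and 'b' ∈ FOLLOW(S)
Entry: S -> ε


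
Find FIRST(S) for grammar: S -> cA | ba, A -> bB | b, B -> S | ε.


Per alternative of S: FIRST(cA) = {c}; FIRST(ba) = {b}
FIRST(S) = {b, c}


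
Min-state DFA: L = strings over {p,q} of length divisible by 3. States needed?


Track length mod 3: states 0..2, accept at 0
Minimal DFA: 3 states


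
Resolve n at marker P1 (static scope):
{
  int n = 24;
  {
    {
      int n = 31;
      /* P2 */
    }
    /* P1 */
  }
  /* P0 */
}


P1's block does not declare n; resolves to the enclosing declaration at depth 0
n = 24


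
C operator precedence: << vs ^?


'<<' is shift (level 8); '^' is bitwise XOR (level 4)
Higher level binds tighter
'<<' has higher precedence than '^'


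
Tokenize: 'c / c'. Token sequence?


Scan left to right, longest-match per lexeme
Tokens: ID(c), OP(/), ID(c)


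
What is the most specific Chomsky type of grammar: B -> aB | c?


Right-linear: every RHS is a terminal or a terminal followed by one nonterminal
Classification: Type 3 (Regular)


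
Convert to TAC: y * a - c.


Break into single-operator statements:
t1 = y * a
t2 = t1 - c


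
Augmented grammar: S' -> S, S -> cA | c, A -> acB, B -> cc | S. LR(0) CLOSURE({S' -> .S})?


Start: S' -> .S
For each item with dot before a nonterminal B, add B -> .γ for every B-production
Closure: [S' -> .S, S -> .cA, S -> .c]


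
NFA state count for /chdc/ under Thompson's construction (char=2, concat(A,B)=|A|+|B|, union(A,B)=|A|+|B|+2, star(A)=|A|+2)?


Syntax tree has 4 char leaf(s), 0 union(s), 0 star(s)
chars contribute 4×2 = 8; each union adds +2; each star adds +2
Total: 8 + 0 + 0 = 8 states


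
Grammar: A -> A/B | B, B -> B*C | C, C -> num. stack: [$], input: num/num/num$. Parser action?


no handle on stack; shift 'num'
Action: shift


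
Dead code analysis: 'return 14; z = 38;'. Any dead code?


statement follows a return and is unreachable
Dead: 'z = 38'


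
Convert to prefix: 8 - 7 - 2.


left-to-right (same/higher precedence on left): tree is (- (- 8 7) 2)
Prefix: - - 8 7 2


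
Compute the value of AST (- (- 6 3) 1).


Evaluate inner: (- 6 3) = 3
Evaluate root: (- 3 1) = 2
Result: 2


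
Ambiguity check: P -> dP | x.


right-linear, alternatives start with distinct terminals 'd' vs 'x': unique leftmost derivation
Unambiguous


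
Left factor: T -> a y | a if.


Common prefix: 'a'
Factored: T -> a T', T' -> y | if


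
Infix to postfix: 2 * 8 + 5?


Left to right (same or higher precedence on left)
Postfix: 2 8 * 5 +


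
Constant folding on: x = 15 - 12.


15 - 12 = 3 at compile time
Optimized: x = 3


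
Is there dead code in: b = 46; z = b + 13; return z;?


b is read by z's definition; z is returned
No dead code


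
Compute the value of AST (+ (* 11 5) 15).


Evaluate inner: (* 11 5) = 55
Evaluate root: (+ 55 15) = 70
Result: 70


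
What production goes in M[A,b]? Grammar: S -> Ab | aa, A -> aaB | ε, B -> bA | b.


For [A, b]: ε is nullable and 'b' ∈ FOLLOW(A)
Entry: A -> ε


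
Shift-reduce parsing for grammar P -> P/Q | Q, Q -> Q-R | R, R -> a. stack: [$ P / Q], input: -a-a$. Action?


'-' can extend Q; shift to build Q -> Q-R
Action: shift


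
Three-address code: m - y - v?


Break into single-operator statements:
t1 = m - y
t2 = t1 - v


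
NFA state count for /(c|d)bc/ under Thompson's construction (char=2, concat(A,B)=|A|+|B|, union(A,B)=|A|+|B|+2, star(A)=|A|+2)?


Syntax tree has 4 char leaf(s), 1 union(s), 0 star(s)
chars contribute 4×2 = 8; each union adds +2; each star adds +2
Total: 8 + 2 + 0 = 10 states


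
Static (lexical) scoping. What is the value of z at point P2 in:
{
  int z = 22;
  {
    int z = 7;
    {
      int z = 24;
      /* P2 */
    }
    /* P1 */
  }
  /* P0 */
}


z declared in the same block as P2
z = 24


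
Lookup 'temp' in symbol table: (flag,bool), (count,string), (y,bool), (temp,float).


Lookup 'temp' → type float


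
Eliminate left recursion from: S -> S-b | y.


Left-recursive alternatives: S-b; non-recursive: y
Introduce S': S -> yS', S' -> -bS' | ε


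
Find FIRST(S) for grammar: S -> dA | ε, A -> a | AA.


Per alternative of S: FIRST(dA) = {d}; FIRST(ε) = {ε}
FIRST(S) = {d, ε}


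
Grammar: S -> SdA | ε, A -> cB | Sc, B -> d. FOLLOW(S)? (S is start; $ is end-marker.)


$ ∈ FOLLOW(S). For each A -> αBβ: add FIRST(β)\{ε} to FOLLOW(B); if β nullable, add FOLLOW(A).
FOLLOW(S) = {$, c, d}


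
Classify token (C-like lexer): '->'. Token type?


Pattern: operator symbol
Type: OPERATOR


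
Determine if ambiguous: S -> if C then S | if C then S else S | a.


dangling else: 'if C then if C then a else a' parses two ways
Ambiguous


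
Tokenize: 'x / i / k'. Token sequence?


Scan left to right, longest-match per lexeme
Tokens: ID(x), OP(/), ID(i), OP(/), ID(k)


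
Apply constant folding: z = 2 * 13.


2 * 13 = 26 at compile time
Optimized: z = 26


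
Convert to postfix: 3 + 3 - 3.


Left to right (same or higher precedence on left)
Postfix: 3 3 + 3 -


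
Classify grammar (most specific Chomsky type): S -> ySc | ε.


Single nonterminal LHS, but y^n c^n is not regular
Classification: Type 2 (Context-Free)


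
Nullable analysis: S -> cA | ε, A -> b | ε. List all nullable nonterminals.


A nonterminal is nullable iff some alternative derives ε (directly, or every symbol in it is nullable)
Nullable: {A, S}


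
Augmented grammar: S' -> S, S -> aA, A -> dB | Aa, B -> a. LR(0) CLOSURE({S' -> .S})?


Start: S' -> .S
For each item with dot before a nonterminal B, add B -> .γ for every B-production
Closure: [S' -> .S, S -> .aA]


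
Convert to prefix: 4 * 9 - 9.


left-to-right (same/higher precedence on left): tree is (- (* 4 9) 9)
Prefix: - * 4 9 9


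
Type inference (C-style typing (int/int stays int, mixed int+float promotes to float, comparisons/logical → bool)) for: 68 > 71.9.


Operand types: int > float
Rule: comparison yields bool
Result type: bool


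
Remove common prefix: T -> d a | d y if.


Common prefix: 'd'
Factored: T -> d T', T' -> a | y if


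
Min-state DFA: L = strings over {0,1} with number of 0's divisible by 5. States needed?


Track (count of 0) mod 5: states 0..4, accept at 0
Minimal DFA: 5 states


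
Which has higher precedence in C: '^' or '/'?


'/' is multiplicative (level 10); '^' is bitwise XOR (level 4)
Higher level binds tighter
'/' has higher precedence than '^'


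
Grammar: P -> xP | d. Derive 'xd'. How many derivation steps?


Derivation: P => xP => xd
Steps: 2


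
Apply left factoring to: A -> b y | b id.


Common prefix: 'b'
Factored: A -> b A', A' -> y | id


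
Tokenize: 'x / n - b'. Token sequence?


Scan left to right, longest-match per lexeme
Tokens: ID(x), OP(/), ID(n), OP(-), ID(b)
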